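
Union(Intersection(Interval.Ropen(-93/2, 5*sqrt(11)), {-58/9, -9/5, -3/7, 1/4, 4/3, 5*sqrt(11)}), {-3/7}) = {-58/9, -9/5, -3/7, 1/4, 4/3}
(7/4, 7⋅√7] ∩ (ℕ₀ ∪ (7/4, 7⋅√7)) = (7/4, 7⋅√7) ∪ {2, 3, …, 18}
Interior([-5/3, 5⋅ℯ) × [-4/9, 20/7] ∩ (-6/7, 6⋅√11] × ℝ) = (-6/7, 5⋅ℯ) × (-4/9, 20/7)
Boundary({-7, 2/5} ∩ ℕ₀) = ∅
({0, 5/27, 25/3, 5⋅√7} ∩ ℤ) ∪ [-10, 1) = [-10, 1)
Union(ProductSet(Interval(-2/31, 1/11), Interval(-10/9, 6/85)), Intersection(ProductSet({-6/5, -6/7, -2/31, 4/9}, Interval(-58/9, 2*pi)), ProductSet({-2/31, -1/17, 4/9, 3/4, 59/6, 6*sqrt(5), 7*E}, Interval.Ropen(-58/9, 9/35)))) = Union(ProductSet({-2/31, 4/9}, Interval.Ropen(-58/9, 9/35)), ProductSet(Interval(-2/31, 1/11), Interval(-10/9, 6/85)))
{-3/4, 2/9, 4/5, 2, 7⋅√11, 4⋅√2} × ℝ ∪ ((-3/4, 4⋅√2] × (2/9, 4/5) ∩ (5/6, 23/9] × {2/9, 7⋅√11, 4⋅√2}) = {-3/4, 2/9, 4/5, 2, 7⋅√11, 4⋅√2} × ℝ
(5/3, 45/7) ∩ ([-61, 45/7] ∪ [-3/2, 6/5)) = (5/3, 45/7)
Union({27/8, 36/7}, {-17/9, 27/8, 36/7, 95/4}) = {-17/9, 27/8, 36/7, 95/4}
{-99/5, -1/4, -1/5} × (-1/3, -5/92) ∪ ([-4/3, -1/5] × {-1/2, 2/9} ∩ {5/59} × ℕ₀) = {-99/5, -1/4, -1/5} × (-1/3, -5/92)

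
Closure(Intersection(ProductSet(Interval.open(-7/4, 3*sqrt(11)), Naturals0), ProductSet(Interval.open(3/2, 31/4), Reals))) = ProductSet(Interval(3/2, 31/4), Naturals0)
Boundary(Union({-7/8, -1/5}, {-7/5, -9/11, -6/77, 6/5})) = {-7/5, -7/8, -9/11, -1/5, -6/77, 6/5}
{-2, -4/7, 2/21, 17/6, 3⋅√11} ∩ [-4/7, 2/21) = {-4/7}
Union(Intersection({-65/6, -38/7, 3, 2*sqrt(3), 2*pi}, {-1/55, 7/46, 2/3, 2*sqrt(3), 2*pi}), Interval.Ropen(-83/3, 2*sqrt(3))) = Union({2*pi}, Interval(-83/3, 2*sqrt(3)))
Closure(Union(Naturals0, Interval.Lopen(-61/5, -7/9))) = Union(Complement(Naturals0, Interval.open(-61/5, -7/9)), Interval(-61/5, -7/9), Naturals0)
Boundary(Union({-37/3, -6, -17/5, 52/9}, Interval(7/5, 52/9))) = {-37/3, -6, -17/5, 7/5, 52/9}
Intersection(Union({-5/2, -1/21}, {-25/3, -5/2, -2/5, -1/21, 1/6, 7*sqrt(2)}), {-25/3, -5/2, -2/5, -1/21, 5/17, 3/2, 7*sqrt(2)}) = {-25/3, -5/2, -2/5, -1/21, 7*sqrt(2)}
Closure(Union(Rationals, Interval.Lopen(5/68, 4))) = Union(Interval(-oo, oo), Rationals)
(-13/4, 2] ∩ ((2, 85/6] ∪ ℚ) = ℚ ∩ (-13/4, 2]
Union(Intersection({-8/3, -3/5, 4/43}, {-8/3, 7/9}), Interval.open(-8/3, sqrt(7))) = Interval.Ropen(-8/3, sqrt(7))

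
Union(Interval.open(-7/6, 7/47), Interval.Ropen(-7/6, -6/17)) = Interval.Ropen(-7/6, 7/47)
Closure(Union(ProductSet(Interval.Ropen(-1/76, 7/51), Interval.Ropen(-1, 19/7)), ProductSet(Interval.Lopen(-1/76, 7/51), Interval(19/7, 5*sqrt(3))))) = Union(ProductSet({-1/76, 7/51}, Interval(-1, 5*sqrt(3))), ProductSet(Interval(-1/76, 7/51), {-1, 19/7, 5*sqrt(3)}), ProductSet(Interval.Ropen(-1/76, 7/51), Interval.Ropen(-1, 19/7)), ProductSet(Interval.Lopen(-1/76, 7/51), Interval(19/7, 5*sqrt(3))))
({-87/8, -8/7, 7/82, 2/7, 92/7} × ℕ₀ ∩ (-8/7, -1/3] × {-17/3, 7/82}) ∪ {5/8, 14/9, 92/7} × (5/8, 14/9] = {5/8, 14/9, 92/7} × (5/8, 14/9]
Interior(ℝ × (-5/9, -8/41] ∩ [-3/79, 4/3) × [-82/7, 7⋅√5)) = (-3/79, 4/3) × (-5/9, -8/41)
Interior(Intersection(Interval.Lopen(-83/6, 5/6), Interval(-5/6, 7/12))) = Interval.open(-5/6, 7/12)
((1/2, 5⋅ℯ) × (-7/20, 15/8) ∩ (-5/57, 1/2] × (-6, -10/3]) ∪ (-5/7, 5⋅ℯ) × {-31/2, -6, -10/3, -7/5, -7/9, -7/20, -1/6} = (-5/7, 5⋅ℯ) × {-31/2, -6, -10/3, -7/5, -7/9, -7/20, -1/6}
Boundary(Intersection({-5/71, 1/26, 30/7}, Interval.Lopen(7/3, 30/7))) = {30/7}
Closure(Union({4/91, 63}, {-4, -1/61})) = {-4, -1/61, 4/91, 63}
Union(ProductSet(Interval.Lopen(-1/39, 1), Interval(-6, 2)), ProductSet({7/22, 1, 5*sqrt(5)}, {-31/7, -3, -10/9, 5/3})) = Union(ProductSet({7/22, 1, 5*sqrt(5)}, {-31/7, -3, -10/9, 5/3}), ProductSet(Interval.Lopen(-1/39, 1), Interval(-6, 2)))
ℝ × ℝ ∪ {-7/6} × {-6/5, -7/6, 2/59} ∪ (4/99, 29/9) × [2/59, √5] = ℝ × ℝ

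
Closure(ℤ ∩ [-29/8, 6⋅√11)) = {-3, -2, …, 19}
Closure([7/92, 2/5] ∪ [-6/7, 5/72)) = [-6/7, 5/72] ∪ [7/92, 2/5]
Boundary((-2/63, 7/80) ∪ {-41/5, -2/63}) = {-41/5, -2/63, 7/80}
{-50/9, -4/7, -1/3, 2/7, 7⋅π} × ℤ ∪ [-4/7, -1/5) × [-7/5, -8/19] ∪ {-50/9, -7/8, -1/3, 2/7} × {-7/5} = ({-50/9, -7/8, -1/3, 2/7} × {-7/5}) ∪ ({-50/9, -4/7, -1/3, 2/7, 7⋅π} × ℤ) ∪ ([-4/7, -1/5) × [-7/5, -8/19])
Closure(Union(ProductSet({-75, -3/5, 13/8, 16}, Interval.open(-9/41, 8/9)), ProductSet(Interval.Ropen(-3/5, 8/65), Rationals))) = Union(ProductSet({-75, -3/5, 13/8, 16}, Interval(-9/41, 8/9)), ProductSet(Interval(-3/5, 8/65), Reals))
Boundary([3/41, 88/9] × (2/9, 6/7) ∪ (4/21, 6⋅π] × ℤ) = ({3/41, 88/9} × [2/9, 6/7]) ∪ ([3/41, 88/9] × {2/9, 6/7}) ∪ ([88/9, 6⋅π] × ℤ) ∪ ([4/21, 6⋅π] × (ℤ \ (2/9, 6/7)))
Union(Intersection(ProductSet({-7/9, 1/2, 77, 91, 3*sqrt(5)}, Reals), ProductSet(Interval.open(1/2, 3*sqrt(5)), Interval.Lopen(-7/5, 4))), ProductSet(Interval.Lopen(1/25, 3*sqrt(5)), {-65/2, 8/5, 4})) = ProductSet(Interval.Lopen(1/25, 3*sqrt(5)), {-65/2, 8/5, 4})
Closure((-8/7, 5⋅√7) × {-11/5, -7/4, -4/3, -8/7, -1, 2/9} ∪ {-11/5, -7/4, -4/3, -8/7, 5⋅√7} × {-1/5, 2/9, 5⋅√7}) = ([-8/7, 5⋅√7] × {-11/5, -7/4, -4/3, -8/7, -1, 2/9}) ∪ ({-11/5, -7/4, -4/3, -8/7, 5⋅√7} × {-1/5, 2/9, 5⋅√7})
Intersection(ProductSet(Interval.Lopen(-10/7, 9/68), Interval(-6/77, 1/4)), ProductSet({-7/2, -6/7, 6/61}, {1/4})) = ProductSet({-6/7, 6/61}, {1/4})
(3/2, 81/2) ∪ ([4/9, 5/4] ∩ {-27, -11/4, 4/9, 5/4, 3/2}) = {4/9, 5/4} ∪ (3/2, 81/2)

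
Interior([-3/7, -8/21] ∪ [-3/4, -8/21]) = (-3/4, -8/21)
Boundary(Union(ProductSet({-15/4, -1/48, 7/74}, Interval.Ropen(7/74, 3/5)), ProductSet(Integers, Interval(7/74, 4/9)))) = Union(ProductSet({-15/4, -1/48, 7/74}, Interval(7/74, 3/5)), ProductSet(Integers, Interval(7/74, 4/9)))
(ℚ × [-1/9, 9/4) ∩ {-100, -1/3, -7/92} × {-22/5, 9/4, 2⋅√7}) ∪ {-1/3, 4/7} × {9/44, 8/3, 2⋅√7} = {-1/3, 4/7} × {9/44, 8/3, 2⋅√7}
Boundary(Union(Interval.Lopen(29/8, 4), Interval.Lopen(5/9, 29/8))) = {5/9, 4}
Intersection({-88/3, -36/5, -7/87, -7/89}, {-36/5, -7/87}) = {-36/5, -7/87}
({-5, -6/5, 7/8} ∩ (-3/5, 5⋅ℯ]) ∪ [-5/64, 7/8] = [-5/64, 7/8]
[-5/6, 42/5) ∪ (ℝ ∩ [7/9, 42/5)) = [-5/6, 42/5)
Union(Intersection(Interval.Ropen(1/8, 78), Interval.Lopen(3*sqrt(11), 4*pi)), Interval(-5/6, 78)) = Interval(-5/6, 78)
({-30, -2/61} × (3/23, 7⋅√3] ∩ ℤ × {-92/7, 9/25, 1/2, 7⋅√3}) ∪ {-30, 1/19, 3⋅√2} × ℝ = {-30, 1/19, 3⋅√2} × ℝ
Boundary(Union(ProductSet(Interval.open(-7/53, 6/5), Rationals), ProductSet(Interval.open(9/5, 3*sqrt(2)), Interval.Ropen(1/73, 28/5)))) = Union(ProductSet({9/5, 3*sqrt(2)}, Interval(1/73, 28/5)), ProductSet(Interval(-7/53, 6/5), Interval(-oo, oo)), ProductSet(Interval(9/5, 3*sqrt(2)), {1/73, 28/5}))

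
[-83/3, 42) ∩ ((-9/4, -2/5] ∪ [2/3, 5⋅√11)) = (-9/4, -2/5] ∪ [2/3, 5⋅√11)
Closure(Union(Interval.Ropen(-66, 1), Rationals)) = Union(Interval(-oo, oo), Rationals)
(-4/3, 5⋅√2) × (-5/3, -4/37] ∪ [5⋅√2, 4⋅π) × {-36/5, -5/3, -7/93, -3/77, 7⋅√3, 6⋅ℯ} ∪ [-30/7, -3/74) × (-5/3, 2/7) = ([-30/7, -3/74) × (-5/3, 2/7)) ∪ ((-4/3, 5⋅√2) × (-5/3, -4/37]) ∪ ([5⋅√2, 4⋅π) × {-36/5, -5/3, -7/93, -3/77, 7⋅√3, 6⋅ℯ})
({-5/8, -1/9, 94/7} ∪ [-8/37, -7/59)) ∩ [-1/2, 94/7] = [-8/37, -7/59) ∪ {-1/9, 94/7}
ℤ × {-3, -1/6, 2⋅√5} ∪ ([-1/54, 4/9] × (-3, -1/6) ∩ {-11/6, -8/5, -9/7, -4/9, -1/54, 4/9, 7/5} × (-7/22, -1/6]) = ({-1/54, 4/9} × (-7/22, -1/6)) ∪ (ℤ × {-3, -1/6, 2⋅√5})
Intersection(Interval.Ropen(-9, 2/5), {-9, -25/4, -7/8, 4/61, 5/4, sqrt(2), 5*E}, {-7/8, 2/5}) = {-7/8}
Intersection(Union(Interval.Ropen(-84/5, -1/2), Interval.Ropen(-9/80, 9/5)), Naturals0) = Range(0, 2, 1)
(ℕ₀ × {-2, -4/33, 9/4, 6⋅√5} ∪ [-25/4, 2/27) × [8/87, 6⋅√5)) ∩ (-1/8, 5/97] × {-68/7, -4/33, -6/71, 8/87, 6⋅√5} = ((-1/8, 5/97] × {8/87}) ∪ ({0} × {-4/33, 6⋅√5})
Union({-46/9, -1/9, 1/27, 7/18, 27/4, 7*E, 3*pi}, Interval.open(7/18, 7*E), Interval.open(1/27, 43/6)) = Union({-46/9, -1/9}, Interval(1/27, 7*E))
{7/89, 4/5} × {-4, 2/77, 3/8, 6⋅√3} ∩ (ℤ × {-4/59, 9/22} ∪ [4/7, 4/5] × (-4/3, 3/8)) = {4/5} × {2/77}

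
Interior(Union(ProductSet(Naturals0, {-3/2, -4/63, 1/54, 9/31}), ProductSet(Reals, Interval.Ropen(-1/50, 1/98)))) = ProductSet(Union(Complement(Reals, Naturals0), Reals), Interval.open(-1/50, 1/98))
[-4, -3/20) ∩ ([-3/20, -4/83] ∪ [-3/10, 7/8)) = [-3/10, -3/20)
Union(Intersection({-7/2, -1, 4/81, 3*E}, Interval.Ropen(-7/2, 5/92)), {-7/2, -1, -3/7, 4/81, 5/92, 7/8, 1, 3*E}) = {-7/2, -1, -3/7, 4/81, 5/92, 7/8, 1, 3*E}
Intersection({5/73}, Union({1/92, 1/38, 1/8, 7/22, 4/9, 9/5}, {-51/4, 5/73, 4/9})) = {5/73}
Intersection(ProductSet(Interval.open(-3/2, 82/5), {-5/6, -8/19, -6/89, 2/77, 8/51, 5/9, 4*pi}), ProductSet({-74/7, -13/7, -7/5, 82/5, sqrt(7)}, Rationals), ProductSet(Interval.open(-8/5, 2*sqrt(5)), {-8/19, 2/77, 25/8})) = ProductSet({-7/5, sqrt(7)}, {-8/19, 2/77})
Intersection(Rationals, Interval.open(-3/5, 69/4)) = Intersection(Interval.open(-3/5, 69/4), Rationals)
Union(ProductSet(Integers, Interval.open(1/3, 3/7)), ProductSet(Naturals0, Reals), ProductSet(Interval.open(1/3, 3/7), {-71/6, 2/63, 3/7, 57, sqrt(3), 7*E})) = Union(ProductSet(Integers, Interval.open(1/3, 3/7)), ProductSet(Interval.open(1/3, 3/7), {-71/6, 2/63, 3/7, 57, sqrt(3), 7*E}), ProductSet(Naturals0, Reals))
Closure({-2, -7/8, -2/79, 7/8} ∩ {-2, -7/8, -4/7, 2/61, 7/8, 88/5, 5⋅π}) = {-2, -7/8, 7/8}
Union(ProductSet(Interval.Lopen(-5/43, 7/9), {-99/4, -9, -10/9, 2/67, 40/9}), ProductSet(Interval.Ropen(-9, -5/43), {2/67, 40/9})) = Union(ProductSet(Interval.Ropen(-9, -5/43), {2/67, 40/9}), ProductSet(Interval.Lopen(-5/43, 7/9), {-99/4, -9, -10/9, 2/67, 40/9}))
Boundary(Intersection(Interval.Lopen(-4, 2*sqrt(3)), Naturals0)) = Range(0, 4, 1)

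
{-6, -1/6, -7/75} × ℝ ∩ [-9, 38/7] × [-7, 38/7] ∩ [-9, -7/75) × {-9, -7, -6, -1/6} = {-6, -1/6} × {-7, -6, -1/6}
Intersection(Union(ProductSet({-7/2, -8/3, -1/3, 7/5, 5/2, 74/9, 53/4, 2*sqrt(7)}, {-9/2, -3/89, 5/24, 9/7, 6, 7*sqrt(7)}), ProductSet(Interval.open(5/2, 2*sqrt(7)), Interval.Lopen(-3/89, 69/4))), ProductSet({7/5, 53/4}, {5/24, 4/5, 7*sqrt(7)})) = ProductSet({7/5, 53/4}, {5/24, 7*sqrt(7)})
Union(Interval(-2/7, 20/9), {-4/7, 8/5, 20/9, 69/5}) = Union({-4/7, 69/5}, Interval(-2/7, 20/9))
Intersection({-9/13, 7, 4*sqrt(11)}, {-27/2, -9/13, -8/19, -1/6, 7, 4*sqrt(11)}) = {-9/13, 7, 4*sqrt(11)}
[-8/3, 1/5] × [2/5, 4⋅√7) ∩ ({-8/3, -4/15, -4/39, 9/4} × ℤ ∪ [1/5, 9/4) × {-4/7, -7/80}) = {-8/3, -4/15, -4/39} × {1, 2, …, 10}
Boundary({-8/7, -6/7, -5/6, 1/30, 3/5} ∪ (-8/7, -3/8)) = {-8/7, -3/8, 1/30, 3/5}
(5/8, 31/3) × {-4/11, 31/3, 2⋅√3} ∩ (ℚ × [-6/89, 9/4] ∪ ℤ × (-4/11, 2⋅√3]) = {1, 2, …, 10} × {2⋅√3}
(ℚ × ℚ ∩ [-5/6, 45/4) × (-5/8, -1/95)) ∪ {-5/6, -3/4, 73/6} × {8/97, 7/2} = ({-5/6, -3/4, 73/6} × {8/97, 7/2}) ∪ ((ℚ ∩ [-5/6, 45/4)) × (ℚ ∩ (-5/8, -1/95)))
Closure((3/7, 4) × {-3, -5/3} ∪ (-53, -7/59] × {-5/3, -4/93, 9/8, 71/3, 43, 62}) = ([3/7, 4] × {-3, -5/3}) ∪ ([-53, -7/59] × {-5/3, -4/93, 9/8, 71/3, 43, 62})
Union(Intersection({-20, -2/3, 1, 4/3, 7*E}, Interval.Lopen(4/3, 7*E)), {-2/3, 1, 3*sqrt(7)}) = {-2/3, 1, 3*sqrt(7), 7*E}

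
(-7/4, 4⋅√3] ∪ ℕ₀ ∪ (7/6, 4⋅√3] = (-7/4, 4⋅√3] ∪ ℕ₀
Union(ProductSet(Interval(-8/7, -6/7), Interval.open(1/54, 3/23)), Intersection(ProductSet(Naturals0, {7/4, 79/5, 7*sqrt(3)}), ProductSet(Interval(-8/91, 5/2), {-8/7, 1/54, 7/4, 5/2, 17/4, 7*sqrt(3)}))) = Union(ProductSet(Interval(-8/7, -6/7), Interval.open(1/54, 3/23)), ProductSet(Range(0, 3, 1), {7/4, 7*sqrt(3)}))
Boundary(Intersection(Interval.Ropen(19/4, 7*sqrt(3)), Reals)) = {19/4, 7*sqrt(3)}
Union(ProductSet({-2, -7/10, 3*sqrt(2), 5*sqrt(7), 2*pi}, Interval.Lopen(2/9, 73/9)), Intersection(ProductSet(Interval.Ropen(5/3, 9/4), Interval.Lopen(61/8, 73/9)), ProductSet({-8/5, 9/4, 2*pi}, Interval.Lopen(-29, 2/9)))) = ProductSet({-2, -7/10, 3*sqrt(2), 5*sqrt(7), 2*pi}, Interval.Lopen(2/9, 73/9))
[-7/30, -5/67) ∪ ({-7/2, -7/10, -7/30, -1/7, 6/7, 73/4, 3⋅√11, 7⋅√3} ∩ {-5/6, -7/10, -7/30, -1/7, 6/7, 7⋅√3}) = {-7/10, 6/7, 7⋅√3} ∪ [-7/30, -5/67)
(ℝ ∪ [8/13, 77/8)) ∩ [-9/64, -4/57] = [-9/64, -4/57]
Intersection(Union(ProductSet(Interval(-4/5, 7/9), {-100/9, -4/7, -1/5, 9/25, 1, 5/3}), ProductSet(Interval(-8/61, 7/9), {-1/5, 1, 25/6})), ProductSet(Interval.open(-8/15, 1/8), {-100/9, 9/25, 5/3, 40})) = ProductSet(Interval.open(-8/15, 1/8), {-100/9, 9/25, 5/3})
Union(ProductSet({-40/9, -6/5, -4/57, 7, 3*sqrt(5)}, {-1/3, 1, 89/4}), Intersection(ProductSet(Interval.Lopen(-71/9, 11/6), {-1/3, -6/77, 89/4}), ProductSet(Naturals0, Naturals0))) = ProductSet({-40/9, -6/5, -4/57, 7, 3*sqrt(5)}, {-1/3, 1, 89/4})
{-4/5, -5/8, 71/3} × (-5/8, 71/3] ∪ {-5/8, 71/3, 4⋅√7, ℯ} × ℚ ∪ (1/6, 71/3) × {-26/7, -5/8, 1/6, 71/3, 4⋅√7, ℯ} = ({-4/5, -5/8, 71/3} × (-5/8, 71/3]) ∪ ({-5/8, 71/3, 4⋅√7, ℯ} × ℚ) ∪ ((1/6, 71/3) × {-26/7, -5/8, 1/6, 71/3, 4⋅√7, ℯ})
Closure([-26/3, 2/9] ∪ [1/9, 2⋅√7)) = [-26/3, 2⋅√7]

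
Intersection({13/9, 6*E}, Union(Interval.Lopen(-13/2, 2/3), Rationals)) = {13/9}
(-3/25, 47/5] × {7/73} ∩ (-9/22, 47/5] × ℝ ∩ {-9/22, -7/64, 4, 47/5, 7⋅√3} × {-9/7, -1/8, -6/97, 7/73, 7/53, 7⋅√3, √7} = {-7/64, 4, 47/5} × {7/73}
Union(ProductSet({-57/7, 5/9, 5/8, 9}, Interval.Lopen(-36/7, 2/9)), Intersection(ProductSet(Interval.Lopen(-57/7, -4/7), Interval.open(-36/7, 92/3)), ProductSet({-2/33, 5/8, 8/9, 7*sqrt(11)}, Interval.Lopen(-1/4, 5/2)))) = ProductSet({-57/7, 5/9, 5/8, 9}, Interval.Lopen(-36/7, 2/9))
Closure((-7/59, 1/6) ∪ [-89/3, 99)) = [-89/3, 99]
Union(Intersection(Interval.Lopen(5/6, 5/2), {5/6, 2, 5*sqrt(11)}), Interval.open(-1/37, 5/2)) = Interval.open(-1/37, 5/2)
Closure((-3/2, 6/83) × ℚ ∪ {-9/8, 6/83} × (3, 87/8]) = [-3/2, 6/83] × ℝ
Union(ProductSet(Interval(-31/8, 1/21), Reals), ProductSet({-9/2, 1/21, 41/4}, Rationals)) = Union(ProductSet({-9/2, 1/21, 41/4}, Rationals), ProductSet(Interval(-31/8, 1/21), Reals))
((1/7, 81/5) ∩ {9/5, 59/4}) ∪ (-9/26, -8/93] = (-9/26, -8/93] ∪ {9/5, 59/4}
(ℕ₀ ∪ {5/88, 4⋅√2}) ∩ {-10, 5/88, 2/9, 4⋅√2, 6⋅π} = {5/88, 4⋅√2}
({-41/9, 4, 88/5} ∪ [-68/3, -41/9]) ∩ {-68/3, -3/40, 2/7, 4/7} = {-68/3}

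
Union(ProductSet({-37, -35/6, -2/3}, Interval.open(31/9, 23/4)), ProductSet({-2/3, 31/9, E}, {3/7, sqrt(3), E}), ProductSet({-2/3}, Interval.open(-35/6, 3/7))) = Union(ProductSet({-2/3}, Interval.open(-35/6, 3/7)), ProductSet({-37, -35/6, -2/3}, Interval.open(31/9, 23/4)), ProductSet({-2/3, 31/9, E}, {3/7, sqrt(3), E}))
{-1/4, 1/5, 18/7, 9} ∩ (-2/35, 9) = {1/5, 18/7}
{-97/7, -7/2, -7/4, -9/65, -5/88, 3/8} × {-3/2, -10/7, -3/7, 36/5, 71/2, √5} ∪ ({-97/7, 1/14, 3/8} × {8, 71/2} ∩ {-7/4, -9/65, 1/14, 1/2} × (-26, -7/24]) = {-97/7, -7/2, -7/4, -9/65, -5/88, 3/8} × {-3/2, -10/7, -3/7, 36/5, 71/2, √5}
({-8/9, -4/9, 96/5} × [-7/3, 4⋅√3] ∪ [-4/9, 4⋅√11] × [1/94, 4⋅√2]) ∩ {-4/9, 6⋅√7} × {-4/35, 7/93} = {-4/9} × {-4/35, 7/93}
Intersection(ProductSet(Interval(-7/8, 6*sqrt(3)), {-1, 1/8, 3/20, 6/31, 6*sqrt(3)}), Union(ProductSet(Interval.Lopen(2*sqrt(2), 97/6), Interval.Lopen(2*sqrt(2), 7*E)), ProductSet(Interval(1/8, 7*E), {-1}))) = Union(ProductSet(Interval(1/8, 6*sqrt(3)), {-1}), ProductSet(Interval.Lopen(2*sqrt(2), 6*sqrt(3)), {6*sqrt(3)}))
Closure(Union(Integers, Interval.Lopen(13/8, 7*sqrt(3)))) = Union(Integers, Interval(13/8, 7*sqrt(3)))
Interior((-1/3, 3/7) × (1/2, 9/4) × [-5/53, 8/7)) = (-1/3, 3/7) × (1/2, 9/4) × (-5/53, 8/7)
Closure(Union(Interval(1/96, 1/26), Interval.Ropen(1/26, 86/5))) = Interval(1/96, 86/5)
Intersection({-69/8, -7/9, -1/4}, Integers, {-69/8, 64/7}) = EmptySet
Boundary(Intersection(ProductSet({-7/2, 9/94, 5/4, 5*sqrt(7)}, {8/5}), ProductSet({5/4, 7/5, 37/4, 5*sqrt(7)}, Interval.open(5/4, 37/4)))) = ProductSet({5/4, 5*sqrt(7)}, {8/5})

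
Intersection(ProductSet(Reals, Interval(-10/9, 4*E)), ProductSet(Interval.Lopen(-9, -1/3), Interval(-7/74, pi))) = ProductSet(Interval.Lopen(-9, -1/3), Interval(-7/74, pi))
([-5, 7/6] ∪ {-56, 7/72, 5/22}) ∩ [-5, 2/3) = [-5, 2/3)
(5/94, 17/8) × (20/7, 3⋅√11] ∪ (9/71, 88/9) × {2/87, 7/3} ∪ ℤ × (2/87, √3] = (ℤ × (2/87, √3]) ∪ ((9/71, 88/9) × {2/87, 7/3}) ∪ ((5/94, 17/8) × (20/7, 3⋅√11])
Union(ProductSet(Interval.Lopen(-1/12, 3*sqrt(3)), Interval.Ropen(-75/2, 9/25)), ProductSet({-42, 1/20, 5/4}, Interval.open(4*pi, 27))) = Union(ProductSet({-42, 1/20, 5/4}, Interval.open(4*pi, 27)), ProductSet(Interval.Lopen(-1/12, 3*sqrt(3)), Interval.Ropen(-75/2, 9/25)))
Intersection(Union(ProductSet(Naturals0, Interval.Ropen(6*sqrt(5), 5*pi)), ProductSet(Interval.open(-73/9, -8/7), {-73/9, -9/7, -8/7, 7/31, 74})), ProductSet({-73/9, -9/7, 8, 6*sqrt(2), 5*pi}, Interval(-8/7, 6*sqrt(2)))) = ProductSet({-9/7}, {-8/7, 7/31})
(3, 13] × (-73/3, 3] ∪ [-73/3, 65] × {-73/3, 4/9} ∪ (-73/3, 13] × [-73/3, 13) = ([-73/3, 65] × {-73/3, 4/9}) ∪ ((-73/3, 13] × [-73/3, 13))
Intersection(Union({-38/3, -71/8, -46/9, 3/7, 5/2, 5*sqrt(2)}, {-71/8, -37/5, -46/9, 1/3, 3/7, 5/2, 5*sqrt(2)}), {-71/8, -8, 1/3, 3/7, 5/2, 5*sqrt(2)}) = {-71/8, 1/3, 3/7, 5/2, 5*sqrt(2)}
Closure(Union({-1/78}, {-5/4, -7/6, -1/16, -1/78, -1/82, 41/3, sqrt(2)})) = {-5/4, -7/6, -1/16, -1/78, -1/82, 41/3, sqrt(2)}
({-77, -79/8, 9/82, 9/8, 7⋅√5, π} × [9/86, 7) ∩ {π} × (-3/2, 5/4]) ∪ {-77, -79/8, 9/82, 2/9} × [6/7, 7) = ({π} × [9/86, 5/4]) ∪ ({-77, -79/8, 9/82, 2/9} × [6/7, 7))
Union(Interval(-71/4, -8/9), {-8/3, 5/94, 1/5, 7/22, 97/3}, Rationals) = Union(Interval(-71/4, -8/9), Rationals)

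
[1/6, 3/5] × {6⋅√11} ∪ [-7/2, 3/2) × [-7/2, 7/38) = ([-7/2, 3/2) × [-7/2, 7/38)) ∪ ([1/6, 3/5] × {6⋅√11})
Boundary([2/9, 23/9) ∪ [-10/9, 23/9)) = {-10/9, 23/9}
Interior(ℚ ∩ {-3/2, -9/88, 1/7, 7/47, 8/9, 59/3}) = ∅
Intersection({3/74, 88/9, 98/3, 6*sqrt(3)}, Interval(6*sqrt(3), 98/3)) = {98/3, 6*sqrt(3)}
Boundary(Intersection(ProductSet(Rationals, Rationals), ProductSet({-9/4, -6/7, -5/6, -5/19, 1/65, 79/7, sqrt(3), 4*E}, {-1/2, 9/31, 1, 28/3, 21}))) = ProductSet({-9/4, -6/7, -5/6, -5/19, 1/65, 79/7}, {-1/2, 9/31, 1, 28/3, 21})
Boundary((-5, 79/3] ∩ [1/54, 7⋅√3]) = {1/54, 7⋅√3}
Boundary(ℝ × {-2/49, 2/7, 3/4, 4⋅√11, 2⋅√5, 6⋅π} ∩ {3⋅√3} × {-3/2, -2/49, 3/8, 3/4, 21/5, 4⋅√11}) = {3⋅√3} × {-2/49, 3/4, 4⋅√11}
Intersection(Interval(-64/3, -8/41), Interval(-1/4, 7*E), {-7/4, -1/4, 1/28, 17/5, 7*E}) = {-1/4}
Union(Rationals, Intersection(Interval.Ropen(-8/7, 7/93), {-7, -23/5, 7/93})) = Rationals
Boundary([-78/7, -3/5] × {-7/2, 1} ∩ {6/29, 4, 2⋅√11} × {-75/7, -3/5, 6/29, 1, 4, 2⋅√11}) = ∅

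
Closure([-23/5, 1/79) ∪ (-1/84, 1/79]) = [-23/5, 1/79]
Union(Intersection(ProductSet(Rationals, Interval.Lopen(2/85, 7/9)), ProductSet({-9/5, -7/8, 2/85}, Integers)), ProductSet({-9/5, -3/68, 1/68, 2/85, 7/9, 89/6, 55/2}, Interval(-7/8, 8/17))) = ProductSet({-9/5, -3/68, 1/68, 2/85, 7/9, 89/6, 55/2}, Interval(-7/8, 8/17))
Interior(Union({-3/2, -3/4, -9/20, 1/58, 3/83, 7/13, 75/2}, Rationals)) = EmptySet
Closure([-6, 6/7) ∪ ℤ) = ℤ ∪ [-6, 6/7]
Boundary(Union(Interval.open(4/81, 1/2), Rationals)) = Union(Interval(-oo, 4/81), Interval(1/2, oo))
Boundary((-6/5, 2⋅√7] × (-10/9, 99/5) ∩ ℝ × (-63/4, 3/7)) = ({-6/5, 2⋅√7} × [-10/9, 3/7]) ∪ ([-6/5, 2⋅√7] × {-10/9, 3/7})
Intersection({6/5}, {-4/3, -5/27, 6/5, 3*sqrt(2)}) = {6/5}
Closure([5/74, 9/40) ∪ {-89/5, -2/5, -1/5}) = {-89/5, -2/5, -1/5} ∪ [5/74, 9/40]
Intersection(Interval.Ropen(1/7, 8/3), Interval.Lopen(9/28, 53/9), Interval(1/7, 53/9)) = Interval.open(9/28, 8/3)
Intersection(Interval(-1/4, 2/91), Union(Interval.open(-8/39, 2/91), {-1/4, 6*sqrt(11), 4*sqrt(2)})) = Union({-1/4}, Interval.open(-8/39, 2/91))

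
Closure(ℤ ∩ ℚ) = ℤ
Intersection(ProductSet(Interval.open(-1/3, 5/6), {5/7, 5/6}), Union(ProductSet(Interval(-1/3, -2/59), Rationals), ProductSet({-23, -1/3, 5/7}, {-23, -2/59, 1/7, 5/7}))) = Union(ProductSet({5/7}, {5/7}), ProductSet(Interval.Lopen(-1/3, -2/59), {5/7, 5/6}))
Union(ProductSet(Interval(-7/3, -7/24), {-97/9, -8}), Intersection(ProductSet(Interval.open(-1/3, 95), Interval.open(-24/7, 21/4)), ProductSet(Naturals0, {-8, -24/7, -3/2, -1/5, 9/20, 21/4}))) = Union(ProductSet(Interval(-7/3, -7/24), {-97/9, -8}), ProductSet(Range(0, 95, 1), {-3/2, -1/5, 9/20}))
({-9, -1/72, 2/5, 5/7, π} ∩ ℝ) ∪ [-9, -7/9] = [-9, -7/9] ∪ {-1/72, 2/5, 5/7, π}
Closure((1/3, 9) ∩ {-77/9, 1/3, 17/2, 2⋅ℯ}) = {17/2, 2⋅ℯ}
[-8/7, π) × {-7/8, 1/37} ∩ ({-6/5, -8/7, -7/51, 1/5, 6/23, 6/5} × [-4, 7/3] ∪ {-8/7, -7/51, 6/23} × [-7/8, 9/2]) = {-8/7, -7/51, 1/5, 6/23, 6/5} × {-7/8, 1/37}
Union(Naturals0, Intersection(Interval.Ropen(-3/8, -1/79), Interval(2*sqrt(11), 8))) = Naturals0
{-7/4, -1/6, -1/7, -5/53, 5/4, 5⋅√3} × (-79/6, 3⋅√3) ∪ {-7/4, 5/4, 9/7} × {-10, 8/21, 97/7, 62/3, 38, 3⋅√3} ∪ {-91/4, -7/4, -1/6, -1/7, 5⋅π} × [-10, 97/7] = ({-91/4, -7/4, -1/6, -1/7, 5⋅π} × [-10, 97/7]) ∪ ({-7/4, 5/4, 9/7} × {-10, 8/21, 97/7, 62/3, 38, 3⋅√3}) ∪ ({-7/4, -1/6, -1/7, -5/53, 5/4, 5⋅√3} × (-79/6, 3⋅√3))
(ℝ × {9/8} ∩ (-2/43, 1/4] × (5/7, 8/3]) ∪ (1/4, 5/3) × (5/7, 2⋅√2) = ((-2/43, 1/4] × {9/8}) ∪ ((1/4, 5/3) × (5/7, 2⋅√2))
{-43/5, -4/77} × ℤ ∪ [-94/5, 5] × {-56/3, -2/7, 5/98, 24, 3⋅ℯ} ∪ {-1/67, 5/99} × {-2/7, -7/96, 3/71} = ({-43/5, -4/77} × ℤ) ∪ ({-1/67, 5/99} × {-2/7, -7/96, 3/71}) ∪ ([-94/5, 5] × {-56/3, -2/7, 5/98, 24, 3⋅ℯ})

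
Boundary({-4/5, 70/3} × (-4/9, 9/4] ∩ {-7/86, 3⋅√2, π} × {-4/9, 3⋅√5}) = ∅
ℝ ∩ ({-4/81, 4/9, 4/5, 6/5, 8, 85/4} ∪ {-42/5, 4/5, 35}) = {-42/5, -4/81, 4/9, 4/5, 6/5, 8, 85/4, 35}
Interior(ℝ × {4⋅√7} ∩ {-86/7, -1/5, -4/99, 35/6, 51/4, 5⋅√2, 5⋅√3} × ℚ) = ∅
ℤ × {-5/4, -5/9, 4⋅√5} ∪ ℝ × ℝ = ℝ × ℝ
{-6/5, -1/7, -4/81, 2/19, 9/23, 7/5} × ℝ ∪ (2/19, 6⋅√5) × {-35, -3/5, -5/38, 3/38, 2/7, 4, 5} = ({-6/5, -1/7, -4/81, 2/19, 9/23, 7/5} × ℝ) ∪ ((2/19, 6⋅√5) × {-35, -3/5, -5/38, 3/38, 2/7, 4, 5})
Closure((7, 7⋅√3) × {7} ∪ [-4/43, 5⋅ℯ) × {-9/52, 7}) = [-4/43, 5⋅ℯ] × {-9/52, 7}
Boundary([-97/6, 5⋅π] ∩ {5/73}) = {5/73}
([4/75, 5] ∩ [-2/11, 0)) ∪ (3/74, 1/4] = (3/74, 1/4]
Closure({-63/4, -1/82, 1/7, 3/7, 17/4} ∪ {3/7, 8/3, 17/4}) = {-63/4, -1/82, 1/7, 3/7, 8/3, 17/4}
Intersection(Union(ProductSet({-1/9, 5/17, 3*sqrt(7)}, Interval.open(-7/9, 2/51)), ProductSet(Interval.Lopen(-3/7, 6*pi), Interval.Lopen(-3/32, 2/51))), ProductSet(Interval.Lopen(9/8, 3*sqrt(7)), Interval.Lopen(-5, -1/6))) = ProductSet({3*sqrt(7)}, Interval.Lopen(-7/9, -1/6))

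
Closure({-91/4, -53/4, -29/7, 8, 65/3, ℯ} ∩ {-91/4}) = {-91/4}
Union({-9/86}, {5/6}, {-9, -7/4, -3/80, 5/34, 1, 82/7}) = {-9, -7/4, -9/86, -3/80, 5/34, 5/6, 1, 82/7}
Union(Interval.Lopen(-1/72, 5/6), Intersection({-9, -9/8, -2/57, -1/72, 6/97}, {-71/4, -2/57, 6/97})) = Union({-2/57}, Interval.Lopen(-1/72, 5/6))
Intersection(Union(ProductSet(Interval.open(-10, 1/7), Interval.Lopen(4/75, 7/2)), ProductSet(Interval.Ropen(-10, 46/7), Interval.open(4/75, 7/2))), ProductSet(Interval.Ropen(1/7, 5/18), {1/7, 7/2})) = ProductSet(Interval.Ropen(1/7, 5/18), {1/7})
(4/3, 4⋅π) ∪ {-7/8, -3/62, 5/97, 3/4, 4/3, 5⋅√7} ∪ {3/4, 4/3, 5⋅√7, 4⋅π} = {-7/8, -3/62, 5/97, 3/4, 5⋅√7} ∪ [4/3, 4⋅π]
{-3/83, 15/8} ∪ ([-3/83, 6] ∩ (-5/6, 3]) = [-3/83, 3]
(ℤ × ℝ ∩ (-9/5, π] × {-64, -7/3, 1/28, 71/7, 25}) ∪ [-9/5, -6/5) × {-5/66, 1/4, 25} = ([-9/5, -6/5) × {-5/66, 1/4, 25}) ∪ ({-1, 0, …, 3} × {-64, -7/3, 1/28, 71/7, 25})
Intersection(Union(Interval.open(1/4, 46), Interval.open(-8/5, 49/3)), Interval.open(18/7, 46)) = Interval.open(18/7, 46)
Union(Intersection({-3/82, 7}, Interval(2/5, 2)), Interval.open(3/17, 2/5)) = Interval.open(3/17, 2/5)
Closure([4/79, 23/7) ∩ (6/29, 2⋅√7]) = [6/29, 23/7]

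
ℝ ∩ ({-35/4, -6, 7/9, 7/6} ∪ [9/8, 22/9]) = {-35/4, -6, 7/9} ∪ [9/8, 22/9]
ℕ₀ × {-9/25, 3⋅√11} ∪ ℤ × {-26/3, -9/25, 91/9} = (ℤ × {-26/3, -9/25, 91/9}) ∪ (ℕ₀ × {-9/25, 3⋅√11})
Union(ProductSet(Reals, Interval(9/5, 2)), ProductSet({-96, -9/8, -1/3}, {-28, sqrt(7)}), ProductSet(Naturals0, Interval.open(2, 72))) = Union(ProductSet({-96, -9/8, -1/3}, {-28, sqrt(7)}), ProductSet(Naturals0, Interval.open(2, 72)), ProductSet(Reals, Interval(9/5, 2)))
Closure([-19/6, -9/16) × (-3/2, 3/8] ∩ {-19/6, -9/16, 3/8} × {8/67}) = {-19/6} × {8/67}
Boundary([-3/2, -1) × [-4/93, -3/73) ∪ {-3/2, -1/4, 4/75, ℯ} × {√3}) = ({-3/2, -1} × [-4/93, -3/73]) ∪ ([-3/2, -1] × {-4/93, -3/73}) ∪ ({-3/2, -1/4, 4/75, ℯ} × {√3})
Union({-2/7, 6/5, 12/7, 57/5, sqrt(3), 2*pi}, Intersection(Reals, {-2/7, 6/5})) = {-2/7, 6/5, 12/7, 57/5, sqrt(3), 2*pi}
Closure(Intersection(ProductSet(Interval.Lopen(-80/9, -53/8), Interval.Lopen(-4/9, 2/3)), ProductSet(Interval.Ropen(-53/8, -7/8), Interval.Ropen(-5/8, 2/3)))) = ProductSet({-53/8}, Interval(-4/9, 2/3))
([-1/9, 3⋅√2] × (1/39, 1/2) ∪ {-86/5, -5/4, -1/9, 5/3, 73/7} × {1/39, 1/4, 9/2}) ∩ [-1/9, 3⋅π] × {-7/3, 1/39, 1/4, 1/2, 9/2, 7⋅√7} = ({-1/9, 5/3} × {1/39, 1/4, 9/2}) ∪ ([-1/9, 3⋅√2] × {1/4})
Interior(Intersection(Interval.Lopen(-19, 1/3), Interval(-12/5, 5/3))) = Interval.open(-12/5, 1/3)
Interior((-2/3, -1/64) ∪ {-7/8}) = (-2/3, -1/64)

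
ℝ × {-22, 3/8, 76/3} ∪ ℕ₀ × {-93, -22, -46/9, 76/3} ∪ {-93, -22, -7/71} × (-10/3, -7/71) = (ℝ × {-22, 3/8, 76/3}) ∪ (ℕ₀ × {-93, -22, -46/9, 76/3}) ∪ ({-93, -22, -7/71} × (-10/3, -7/71))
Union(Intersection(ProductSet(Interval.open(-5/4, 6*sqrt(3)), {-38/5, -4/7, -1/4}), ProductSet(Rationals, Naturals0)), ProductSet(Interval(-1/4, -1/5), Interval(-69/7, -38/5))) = ProductSet(Interval(-1/4, -1/5), Interval(-69/7, -38/5))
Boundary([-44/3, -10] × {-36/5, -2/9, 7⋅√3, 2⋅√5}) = [-44/3, -10] × {-36/5, -2/9, 7⋅√3, 2⋅√5}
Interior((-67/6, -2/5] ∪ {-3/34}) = (-67/6, -2/5)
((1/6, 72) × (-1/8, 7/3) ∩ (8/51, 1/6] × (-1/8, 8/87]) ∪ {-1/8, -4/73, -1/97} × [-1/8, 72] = {-1/8, -4/73, -1/97} × [-1/8, 72]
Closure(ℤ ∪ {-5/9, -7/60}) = ℤ ∪ {-5/9, -7/60}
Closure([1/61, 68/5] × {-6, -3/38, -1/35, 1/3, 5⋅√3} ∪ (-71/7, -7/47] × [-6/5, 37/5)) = ({-71/7, -7/47} × [-6/5, 37/5]) ∪ ([-71/7, -7/47] × {-6/5, 37/5}) ∪ ((-71/7, -7/47] × [-6/5, 37/5)) ∪ ([1/61, 68/5] × {-6, -3/38, -1/35, 1/3, 5⋅√3})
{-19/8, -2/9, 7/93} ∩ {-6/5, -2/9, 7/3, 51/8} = {-2/9}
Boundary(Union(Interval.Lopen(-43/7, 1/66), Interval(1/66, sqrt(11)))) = {-43/7, sqrt(11)}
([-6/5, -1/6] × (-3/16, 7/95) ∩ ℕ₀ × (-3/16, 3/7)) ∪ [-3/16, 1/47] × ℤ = [-3/16, 1/47] × ℤ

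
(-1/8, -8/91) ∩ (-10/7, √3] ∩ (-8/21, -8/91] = (-1/8, -8/91)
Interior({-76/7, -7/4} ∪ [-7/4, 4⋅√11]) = (-7/4, 4⋅√11)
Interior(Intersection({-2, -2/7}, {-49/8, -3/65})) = EmptySet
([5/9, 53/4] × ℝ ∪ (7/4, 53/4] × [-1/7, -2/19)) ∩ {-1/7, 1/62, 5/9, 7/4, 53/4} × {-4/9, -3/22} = {5/9, 7/4, 53/4} × {-4/9, -3/22}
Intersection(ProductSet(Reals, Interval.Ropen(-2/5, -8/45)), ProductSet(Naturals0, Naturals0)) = EmptySet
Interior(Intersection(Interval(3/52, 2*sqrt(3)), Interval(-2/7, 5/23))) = Interval.open(3/52, 5/23)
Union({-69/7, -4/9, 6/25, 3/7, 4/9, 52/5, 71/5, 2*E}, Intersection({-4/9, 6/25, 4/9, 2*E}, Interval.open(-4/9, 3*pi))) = {-69/7, -4/9, 6/25, 3/7, 4/9, 52/5, 71/5, 2*E}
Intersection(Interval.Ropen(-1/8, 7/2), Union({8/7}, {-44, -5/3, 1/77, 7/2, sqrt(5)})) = {1/77, 8/7, sqrt(5)}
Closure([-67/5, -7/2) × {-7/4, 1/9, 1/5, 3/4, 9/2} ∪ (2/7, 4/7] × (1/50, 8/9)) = ({2/7, 4/7} × [1/50, 8/9]) ∪ ([2/7, 4/7] × {1/50, 8/9}) ∪ ((2/7, 4/7] × (1/50, 8/9)) ∪ ([-67/5, -7/2] × {-7/4, 1/9, 1/5, 3/4, 9/2})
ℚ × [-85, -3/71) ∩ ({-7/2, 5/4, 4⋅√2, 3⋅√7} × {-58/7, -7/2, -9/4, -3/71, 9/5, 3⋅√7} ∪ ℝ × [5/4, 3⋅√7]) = {-7/2, 5/4} × {-58/7, -7/2, -9/4}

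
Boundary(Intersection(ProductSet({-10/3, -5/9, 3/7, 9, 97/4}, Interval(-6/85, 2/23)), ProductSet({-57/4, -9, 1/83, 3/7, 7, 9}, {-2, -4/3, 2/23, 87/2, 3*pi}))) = ProductSet({3/7, 9}, {2/23})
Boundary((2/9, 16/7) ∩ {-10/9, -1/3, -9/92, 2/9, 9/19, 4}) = {9/19}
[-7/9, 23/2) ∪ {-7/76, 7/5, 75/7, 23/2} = [-7/9, 23/2]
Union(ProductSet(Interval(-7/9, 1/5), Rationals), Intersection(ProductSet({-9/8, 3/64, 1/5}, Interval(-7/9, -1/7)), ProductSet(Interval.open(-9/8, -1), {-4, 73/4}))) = ProductSet(Interval(-7/9, 1/5), Rationals)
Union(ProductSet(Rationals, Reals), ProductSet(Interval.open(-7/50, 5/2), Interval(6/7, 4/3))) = Union(ProductSet(Interval.open(-7/50, 5/2), Interval(6/7, 4/3)), ProductSet(Rationals, Reals))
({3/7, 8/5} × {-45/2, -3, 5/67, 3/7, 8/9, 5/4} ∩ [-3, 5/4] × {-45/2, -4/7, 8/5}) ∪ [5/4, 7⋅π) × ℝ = ({3/7} × {-45/2}) ∪ ([5/4, 7⋅π) × ℝ)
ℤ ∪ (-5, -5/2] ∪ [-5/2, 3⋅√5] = ℤ ∪ [-5, 3⋅√5]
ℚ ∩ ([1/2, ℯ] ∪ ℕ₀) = ℕ₀ ∪ (ℚ ∩ [1/2, ℯ])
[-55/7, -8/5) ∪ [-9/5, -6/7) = [-55/7, -6/7)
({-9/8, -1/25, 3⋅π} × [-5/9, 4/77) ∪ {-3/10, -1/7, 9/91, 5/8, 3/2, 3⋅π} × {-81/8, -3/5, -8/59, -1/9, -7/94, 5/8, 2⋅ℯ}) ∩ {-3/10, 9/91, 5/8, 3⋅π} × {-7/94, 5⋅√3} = {-3/10, 9/91, 5/8, 3⋅π} × {-7/94}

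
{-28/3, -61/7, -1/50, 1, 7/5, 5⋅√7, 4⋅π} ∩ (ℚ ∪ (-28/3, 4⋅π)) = {-28/3, -61/7, -1/50, 1, 7/5}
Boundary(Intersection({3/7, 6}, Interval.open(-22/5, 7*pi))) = {3/7, 6}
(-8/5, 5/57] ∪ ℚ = ℚ ∪ [-8/5, 5/57]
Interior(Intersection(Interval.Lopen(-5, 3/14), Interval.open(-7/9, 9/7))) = Interval.open(-7/9, 3/14)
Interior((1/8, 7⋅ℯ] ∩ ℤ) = ∅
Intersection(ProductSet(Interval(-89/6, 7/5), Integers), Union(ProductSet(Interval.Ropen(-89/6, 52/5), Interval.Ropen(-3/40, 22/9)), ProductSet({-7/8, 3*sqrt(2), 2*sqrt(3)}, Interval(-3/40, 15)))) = Union(ProductSet({-7/8}, Range(0, 16, 1)), ProductSet(Interval(-89/6, 7/5), Range(0, 3, 1)))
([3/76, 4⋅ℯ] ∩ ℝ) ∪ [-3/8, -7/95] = [-3/8, -7/95] ∪ [3/76, 4⋅ℯ]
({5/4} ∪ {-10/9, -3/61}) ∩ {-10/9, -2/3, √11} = {-10/9}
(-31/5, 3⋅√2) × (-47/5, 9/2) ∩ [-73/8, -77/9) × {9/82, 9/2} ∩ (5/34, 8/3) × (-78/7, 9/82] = ∅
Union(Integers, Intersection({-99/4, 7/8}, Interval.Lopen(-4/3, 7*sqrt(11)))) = Union({7/8}, Integers)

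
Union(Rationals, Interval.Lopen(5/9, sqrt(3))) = Union(Interval(5/9, sqrt(3)), Rationals)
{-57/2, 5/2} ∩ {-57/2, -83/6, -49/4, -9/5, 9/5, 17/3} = {-57/2}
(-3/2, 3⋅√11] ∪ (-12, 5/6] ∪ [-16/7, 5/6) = (-12, 3⋅√11]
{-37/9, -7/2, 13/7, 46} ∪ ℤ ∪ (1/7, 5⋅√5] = ℤ ∪ {-37/9, -7/2} ∪ (1/7, 5⋅√5]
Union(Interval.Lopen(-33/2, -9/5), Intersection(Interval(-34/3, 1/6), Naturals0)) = Union(Interval.Lopen(-33/2, -9/5), Range(0, 1, 1))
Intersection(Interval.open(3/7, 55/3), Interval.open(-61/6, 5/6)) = Interval.open(3/7, 5/6)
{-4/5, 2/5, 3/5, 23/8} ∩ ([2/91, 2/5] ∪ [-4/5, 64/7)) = {-4/5, 2/5, 3/5, 23/8}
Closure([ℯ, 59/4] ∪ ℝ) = (-∞, ∞)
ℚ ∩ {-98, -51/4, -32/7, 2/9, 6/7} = {-98, -51/4, -32/7, 2/9, 6/7}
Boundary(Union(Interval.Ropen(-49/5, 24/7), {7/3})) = {-49/5, 24/7}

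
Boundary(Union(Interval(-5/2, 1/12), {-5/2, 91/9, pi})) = {-5/2, 1/12, 91/9, pi}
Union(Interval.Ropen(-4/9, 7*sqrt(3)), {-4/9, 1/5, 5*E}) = Union({5*E}, Interval.Ropen(-4/9, 7*sqrt(3)))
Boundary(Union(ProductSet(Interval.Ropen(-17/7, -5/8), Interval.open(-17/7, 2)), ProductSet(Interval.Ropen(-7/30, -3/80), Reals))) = Union(ProductSet({-17/7, -5/8}, Interval(-17/7, 2)), ProductSet({-7/30, -3/80}, Interval(-oo, oo)), ProductSet(Interval(-17/7, -5/8), {-17/7, 2}))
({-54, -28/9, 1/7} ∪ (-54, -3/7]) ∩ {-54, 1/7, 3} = {-54, 1/7}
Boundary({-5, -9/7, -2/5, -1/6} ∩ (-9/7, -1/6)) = {-2/5}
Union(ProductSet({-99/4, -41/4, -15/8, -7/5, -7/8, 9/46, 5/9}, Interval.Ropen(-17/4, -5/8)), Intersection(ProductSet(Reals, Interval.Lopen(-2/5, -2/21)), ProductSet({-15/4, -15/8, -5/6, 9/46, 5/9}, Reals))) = Union(ProductSet({-15/4, -15/8, -5/6, 9/46, 5/9}, Interval.Lopen(-2/5, -2/21)), ProductSet({-99/4, -41/4, -15/8, -7/5, -7/8, 9/46, 5/9}, Interval.Ropen(-17/4, -5/8)))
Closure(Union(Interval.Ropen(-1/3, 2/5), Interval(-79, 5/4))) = Interval(-79, 5/4)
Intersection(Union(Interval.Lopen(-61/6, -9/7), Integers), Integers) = Integers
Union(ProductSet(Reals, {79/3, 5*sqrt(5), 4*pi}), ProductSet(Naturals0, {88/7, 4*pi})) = Union(ProductSet(Naturals0, {88/7, 4*pi}), ProductSet(Reals, {79/3, 5*sqrt(5), 4*pi}))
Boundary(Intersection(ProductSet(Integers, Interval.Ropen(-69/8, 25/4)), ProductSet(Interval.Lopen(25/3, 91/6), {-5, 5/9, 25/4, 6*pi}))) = ProductSet(Range(9, 16, 1), {-5, 5/9})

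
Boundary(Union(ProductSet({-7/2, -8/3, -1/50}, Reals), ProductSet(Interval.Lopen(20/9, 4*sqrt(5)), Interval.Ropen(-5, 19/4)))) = Union(ProductSet({20/9, 4*sqrt(5)}, Interval(-5, 19/4)), ProductSet({-7/2, -8/3, -1/50}, Reals), ProductSet(Interval(20/9, 4*sqrt(5)), {-5, 19/4}))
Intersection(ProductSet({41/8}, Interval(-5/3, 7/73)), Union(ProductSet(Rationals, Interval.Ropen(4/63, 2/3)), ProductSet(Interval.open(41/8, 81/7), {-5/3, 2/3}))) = ProductSet({41/8}, Interval(4/63, 7/73))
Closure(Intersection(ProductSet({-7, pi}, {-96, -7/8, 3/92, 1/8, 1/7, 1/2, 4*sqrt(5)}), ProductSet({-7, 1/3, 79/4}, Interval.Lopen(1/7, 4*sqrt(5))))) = ProductSet({-7}, {1/2, 4*sqrt(5)})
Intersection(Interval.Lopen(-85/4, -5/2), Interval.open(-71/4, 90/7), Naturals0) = EmptySet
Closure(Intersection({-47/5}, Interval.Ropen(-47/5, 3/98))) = {-47/5}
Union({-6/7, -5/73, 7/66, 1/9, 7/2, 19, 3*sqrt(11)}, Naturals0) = Union({-6/7, -5/73, 7/66, 1/9, 7/2, 3*sqrt(11)}, Naturals0)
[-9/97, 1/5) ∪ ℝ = (-∞, ∞)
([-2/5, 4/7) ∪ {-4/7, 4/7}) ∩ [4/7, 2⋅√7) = {4/7}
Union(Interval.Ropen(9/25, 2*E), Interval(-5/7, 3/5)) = Interval.Ropen(-5/7, 2*E)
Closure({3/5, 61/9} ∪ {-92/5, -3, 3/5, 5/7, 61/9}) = {-92/5, -3, 3/5, 5/7, 61/9}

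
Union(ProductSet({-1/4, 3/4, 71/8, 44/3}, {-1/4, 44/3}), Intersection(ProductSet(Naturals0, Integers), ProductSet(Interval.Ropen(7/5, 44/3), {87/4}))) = ProductSet({-1/4, 3/4, 71/8, 44/3}, {-1/4, 44/3})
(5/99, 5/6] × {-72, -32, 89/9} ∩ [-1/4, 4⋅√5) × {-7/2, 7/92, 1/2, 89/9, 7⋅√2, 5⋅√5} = (5/99, 5/6] × {89/9}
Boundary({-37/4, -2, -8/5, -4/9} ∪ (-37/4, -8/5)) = {-37/4, -8/5, -4/9}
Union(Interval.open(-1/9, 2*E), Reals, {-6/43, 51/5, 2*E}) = Interval(-oo, oo)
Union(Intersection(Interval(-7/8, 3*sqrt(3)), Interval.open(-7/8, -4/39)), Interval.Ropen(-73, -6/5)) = Union(Interval.Ropen(-73, -6/5), Interval.open(-7/8, -4/39))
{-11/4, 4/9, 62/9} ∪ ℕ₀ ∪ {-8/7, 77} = {-11/4, -8/7, 4/9, 62/9} ∪ ℕ₀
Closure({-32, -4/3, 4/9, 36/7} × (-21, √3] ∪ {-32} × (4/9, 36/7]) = ({-32} × [4/9, 36/7]) ∪ ({-32, -4/3, 4/9, 36/7} × [-21, √3])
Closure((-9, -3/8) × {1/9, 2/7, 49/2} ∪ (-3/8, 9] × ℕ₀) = ([-3/8, 9] × ℕ₀) ∪ ([-9, -3/8] × {1/9, 2/7, 49/2})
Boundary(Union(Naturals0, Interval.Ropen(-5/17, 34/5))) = Union(Complement(Naturals0, Interval.open(-5/17, 34/5)), {-5/17, 34/5})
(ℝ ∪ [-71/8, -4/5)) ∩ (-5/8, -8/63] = (-5/8, -8/63]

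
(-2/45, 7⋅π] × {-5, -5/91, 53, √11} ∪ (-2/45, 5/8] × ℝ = ((-2/45, 5/8] × ℝ) ∪ ((-2/45, 7⋅π] × {-5, -5/91, 53, √11})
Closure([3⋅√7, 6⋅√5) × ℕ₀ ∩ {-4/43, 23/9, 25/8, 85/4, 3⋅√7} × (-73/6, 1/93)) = {3⋅√7} × {0}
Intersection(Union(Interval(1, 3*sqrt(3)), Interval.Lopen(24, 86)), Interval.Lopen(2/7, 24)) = Interval(1, 3*sqrt(3))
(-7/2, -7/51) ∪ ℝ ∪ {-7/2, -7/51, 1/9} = (-∞, ∞)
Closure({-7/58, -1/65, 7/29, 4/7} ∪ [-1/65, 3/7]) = {-7/58, 4/7} ∪ [-1/65, 3/7]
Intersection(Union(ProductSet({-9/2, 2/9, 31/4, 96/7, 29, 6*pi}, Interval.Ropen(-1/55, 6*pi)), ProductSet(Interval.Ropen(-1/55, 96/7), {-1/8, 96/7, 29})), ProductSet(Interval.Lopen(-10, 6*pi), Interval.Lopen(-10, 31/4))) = Union(ProductSet({-9/2, 2/9, 31/4, 96/7, 6*pi}, Interval(-1/55, 31/4)), ProductSet(Interval.Ropen(-1/55, 96/7), {-1/8}))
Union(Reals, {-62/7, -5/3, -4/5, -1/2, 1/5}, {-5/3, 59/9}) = Reals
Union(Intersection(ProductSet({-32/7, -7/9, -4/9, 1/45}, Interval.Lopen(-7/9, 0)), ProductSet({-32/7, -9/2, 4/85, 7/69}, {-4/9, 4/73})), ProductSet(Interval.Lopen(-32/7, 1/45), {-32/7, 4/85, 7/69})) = Union(ProductSet({-32/7}, {-4/9}), ProductSet(Interval.Lopen(-32/7, 1/45), {-32/7, 4/85, 7/69}))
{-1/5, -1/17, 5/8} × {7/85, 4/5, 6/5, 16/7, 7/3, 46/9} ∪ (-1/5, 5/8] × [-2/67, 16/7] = ((-1/5, 5/8] × [-2/67, 16/7]) ∪ ({-1/5, -1/17, 5/8} × {7/85, 4/5, 6/5, 16/7, 7/3, 46/9})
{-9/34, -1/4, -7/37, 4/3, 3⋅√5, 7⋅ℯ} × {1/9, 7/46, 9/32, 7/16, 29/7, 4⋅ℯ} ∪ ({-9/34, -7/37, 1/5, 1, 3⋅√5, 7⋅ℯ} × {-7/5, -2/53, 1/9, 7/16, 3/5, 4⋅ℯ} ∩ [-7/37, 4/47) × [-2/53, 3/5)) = ({-7/37} × {-2/53, 1/9, 7/16}) ∪ ({-9/34, -1/4, -7/37, 4/3, 3⋅√5, 7⋅ℯ} × {1/9, 7/46, 9/32, 7/16, 29/7, 4⋅ℯ})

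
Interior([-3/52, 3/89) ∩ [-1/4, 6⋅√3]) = (-3/52, 3/89)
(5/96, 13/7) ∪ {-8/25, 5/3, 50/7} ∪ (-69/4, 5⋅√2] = (-69/4, 5⋅√2] ∪ {50/7}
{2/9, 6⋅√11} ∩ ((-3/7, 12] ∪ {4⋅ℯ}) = {2/9}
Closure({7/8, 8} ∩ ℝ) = {7/8, 8}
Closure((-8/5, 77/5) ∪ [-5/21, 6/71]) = [-8/5, 77/5]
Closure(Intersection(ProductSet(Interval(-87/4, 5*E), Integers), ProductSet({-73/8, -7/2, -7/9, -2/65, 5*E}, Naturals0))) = ProductSet({-73/8, -7/2, -7/9, -2/65, 5*E}, Naturals0)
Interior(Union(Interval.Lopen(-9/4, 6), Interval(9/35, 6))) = Interval.open(-9/4, 6)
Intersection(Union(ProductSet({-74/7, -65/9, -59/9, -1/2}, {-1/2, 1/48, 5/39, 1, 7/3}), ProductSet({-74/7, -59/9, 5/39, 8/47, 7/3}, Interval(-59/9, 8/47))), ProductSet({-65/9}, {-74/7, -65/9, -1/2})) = ProductSet({-65/9}, {-1/2})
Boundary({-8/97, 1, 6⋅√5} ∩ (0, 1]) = {1}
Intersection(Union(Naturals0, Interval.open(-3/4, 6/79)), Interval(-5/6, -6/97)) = Interval.Lopen(-3/4, -6/97)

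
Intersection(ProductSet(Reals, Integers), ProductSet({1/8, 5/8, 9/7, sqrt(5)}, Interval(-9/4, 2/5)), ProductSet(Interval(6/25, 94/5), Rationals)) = ProductSet({5/8, 9/7, sqrt(5)}, Range(-2, 1, 1))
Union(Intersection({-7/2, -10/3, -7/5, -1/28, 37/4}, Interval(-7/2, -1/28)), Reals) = Reals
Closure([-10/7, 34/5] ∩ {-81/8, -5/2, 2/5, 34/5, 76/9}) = {2/5, 34/5}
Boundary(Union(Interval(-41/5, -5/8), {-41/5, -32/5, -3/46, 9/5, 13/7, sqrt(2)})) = {-41/5, -5/8, -3/46, 9/5, 13/7, sqrt(2)}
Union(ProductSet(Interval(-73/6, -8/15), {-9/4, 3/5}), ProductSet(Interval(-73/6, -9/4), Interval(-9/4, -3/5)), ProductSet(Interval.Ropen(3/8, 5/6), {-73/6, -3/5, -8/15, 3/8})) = Union(ProductSet(Interval(-73/6, -9/4), Interval(-9/4, -3/5)), ProductSet(Interval(-73/6, -8/15), {-9/4, 3/5}), ProductSet(Interval.Ropen(3/8, 5/6), {-73/6, -3/5, -8/15, 3/8}))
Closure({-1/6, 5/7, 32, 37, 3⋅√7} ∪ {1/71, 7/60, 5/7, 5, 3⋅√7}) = {-1/6, 1/71, 7/60, 5/7, 5, 32, 37, 3⋅√7}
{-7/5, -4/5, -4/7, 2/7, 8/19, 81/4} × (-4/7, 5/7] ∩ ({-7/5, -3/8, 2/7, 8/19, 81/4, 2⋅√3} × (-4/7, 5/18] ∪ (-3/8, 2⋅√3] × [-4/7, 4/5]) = ({2/7, 8/19} × (-4/7, 5/7]) ∪ ({-7/5, 2/7, 8/19, 81/4} × (-4/7, 5/18])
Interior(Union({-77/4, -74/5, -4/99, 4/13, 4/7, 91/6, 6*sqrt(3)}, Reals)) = Reals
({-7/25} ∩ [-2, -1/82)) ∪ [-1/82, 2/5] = {-7/25} ∪ [-1/82, 2/5]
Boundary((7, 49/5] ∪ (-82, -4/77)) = {-82, -4/77, 7, 49/5}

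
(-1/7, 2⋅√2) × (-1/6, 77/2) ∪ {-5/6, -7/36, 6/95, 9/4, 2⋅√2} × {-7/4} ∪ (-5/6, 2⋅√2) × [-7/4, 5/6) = ({-5/6, -7/36, 6/95, 9/4, 2⋅√2} × {-7/4}) ∪ ((-5/6, 2⋅√2) × [-7/4, 5/6)) ∪ ((-1/7, 2⋅√2) × (-1/6, 77/2))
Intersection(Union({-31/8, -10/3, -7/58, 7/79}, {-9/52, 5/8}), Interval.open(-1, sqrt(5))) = {-9/52, -7/58, 7/79, 5/8}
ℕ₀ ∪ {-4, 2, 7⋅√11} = {-4, 7⋅√11} ∪ ℕ₀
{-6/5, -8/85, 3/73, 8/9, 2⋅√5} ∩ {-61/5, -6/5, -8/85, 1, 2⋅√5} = {-6/5, -8/85, 2⋅√5}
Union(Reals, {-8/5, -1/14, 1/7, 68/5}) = Reals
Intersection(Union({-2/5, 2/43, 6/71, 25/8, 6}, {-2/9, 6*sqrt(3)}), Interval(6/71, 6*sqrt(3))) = {6/71, 25/8, 6, 6*sqrt(3)}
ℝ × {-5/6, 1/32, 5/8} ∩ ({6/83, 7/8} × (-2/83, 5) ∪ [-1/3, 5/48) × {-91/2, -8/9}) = {6/83, 7/8} × {1/32, 5/8}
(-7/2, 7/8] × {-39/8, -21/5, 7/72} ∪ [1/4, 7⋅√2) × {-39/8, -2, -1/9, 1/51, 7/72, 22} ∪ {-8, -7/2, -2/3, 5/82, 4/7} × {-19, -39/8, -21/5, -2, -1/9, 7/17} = ((-7/2, 7/8] × {-39/8, -21/5, 7/72}) ∪ ({-8, -7/2, -2/3, 5/82, 4/7} × {-19, -39/8, -21/5, -2, -1/9, 7/17}) ∪ ([1/4, 7⋅√2) × {-39/8, -2, -1/9, 1/51, 7/72, 22})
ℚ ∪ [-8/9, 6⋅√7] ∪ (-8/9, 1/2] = ℚ ∪ [-8/9, 6⋅√7]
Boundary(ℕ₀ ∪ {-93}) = {-93} ∪ ℕ₀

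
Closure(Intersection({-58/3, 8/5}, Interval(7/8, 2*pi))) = {8/5}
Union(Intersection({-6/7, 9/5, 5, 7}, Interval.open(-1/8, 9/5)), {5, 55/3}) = {5, 55/3}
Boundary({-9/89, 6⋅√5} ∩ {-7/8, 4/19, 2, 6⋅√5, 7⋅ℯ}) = {6⋅√5}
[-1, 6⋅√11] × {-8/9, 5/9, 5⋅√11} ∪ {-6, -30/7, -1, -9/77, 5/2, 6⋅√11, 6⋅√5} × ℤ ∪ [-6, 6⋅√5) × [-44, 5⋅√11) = ({-6, -30/7, -1, -9/77, 5/2, 6⋅√11, 6⋅√5} × ℤ) ∪ ([-1, 6⋅√11] × {-8/9, 5/9, 5⋅√11}) ∪ ([-6, 6⋅√5) × [-44, 5⋅√11))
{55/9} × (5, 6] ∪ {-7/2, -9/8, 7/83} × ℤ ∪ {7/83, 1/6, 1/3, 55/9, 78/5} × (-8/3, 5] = ({-7/2, -9/8, 7/83} × ℤ) ∪ ({55/9} × (5, 6]) ∪ ({7/83, 1/6, 1/3, 55/9, 78/5} × (-8/3, 5])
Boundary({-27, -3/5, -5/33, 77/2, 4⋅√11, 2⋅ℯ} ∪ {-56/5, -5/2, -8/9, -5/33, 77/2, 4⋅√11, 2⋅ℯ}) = {-27, -56/5, -5/2, -8/9, -3/5, -5/33, 77/2, 4⋅√11, 2⋅ℯ}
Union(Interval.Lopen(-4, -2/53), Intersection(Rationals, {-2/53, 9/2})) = Union({9/2}, Interval.Lopen(-4, -2/53))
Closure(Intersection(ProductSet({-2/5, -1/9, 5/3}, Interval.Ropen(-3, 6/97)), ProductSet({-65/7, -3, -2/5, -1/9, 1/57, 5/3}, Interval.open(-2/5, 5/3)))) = ProductSet({-2/5, -1/9, 5/3}, Interval(-2/5, 6/97))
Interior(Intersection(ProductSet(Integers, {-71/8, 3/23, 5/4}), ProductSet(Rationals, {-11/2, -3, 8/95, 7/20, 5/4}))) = EmptySet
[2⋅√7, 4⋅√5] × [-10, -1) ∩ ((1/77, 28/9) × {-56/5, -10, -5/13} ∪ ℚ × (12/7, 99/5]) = ∅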